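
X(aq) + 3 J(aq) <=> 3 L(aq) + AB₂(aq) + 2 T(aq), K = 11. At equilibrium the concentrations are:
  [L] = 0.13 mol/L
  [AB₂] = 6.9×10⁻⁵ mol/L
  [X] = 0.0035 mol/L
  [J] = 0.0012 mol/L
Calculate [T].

At equilibrium, K = [L]³·[AB₂]·[T]² / ([X]·[J]³) = 11.
(0.13)³·(6.9×10⁻⁵)·([T])² / ((0.0035)·(0.0012)³) = 11
[T]² = 4.39×10⁻⁴ ⇒ [T] = 0.021 mol/L

[T] = 0.021 mol/L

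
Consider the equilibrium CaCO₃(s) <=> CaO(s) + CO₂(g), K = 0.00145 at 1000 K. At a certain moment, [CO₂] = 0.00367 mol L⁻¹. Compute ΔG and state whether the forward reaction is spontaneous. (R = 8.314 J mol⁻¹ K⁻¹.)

ΔG = 7.72 kJ/mol; the forward reaction is non-spontaneous

(CaCO₃, CaO are pure solids — omitted from Q.)
Q = [CO₂] = 0.00367
ΔG = RT ln(Q/K) = (8.314 J mol⁻¹ K⁻¹)(1000 K) × ln(0.00367/0.00145)
   = (8.314 kJ/mol)(0.9286) = 7.72 kJ/mol
ΔG > 0, so the forward reaction is non-spontaneous (proceeds in reverse).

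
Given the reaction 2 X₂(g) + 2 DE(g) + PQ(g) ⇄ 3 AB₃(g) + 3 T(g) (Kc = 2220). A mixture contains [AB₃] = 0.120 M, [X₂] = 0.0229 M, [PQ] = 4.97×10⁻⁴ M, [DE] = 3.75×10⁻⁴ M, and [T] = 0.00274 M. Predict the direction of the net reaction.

forward (toward products)

Qc = [AB₃]³·[T]³ / ([X₂]²·[DE]²·[PQ]) = (0.120)³·(0.00274)³ / ((0.0229)²·(3.75×10⁻⁴)²·(4.97×10⁻⁴)) = 970
Qc = 970 < Kc = 2220, so the forward reaction proceeds.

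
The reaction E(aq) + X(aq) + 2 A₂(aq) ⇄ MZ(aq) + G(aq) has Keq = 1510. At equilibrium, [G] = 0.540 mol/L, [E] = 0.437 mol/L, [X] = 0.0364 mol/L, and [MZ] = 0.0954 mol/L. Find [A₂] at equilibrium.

At equilibrium, Keq = [MZ]·[G] / ([E]·[X]·[A₂]²) = 1510.
(0.0954)·(0.540) / ((0.437)·(0.0364)·([A₂])²) = 1510
[A₂]² = 0.00214 ⇒ [A₂] = 0.0463 mol/L

[A₂] = 0.0463 mol/L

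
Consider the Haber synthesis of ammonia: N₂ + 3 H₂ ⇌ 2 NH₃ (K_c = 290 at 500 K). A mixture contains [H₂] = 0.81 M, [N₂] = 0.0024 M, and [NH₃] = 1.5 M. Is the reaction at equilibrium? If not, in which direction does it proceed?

Q_c = [NH₃]² / ([N₂]·[H₂]³) = (1.5)² / ((0.0024)·(0.81)³) = 1800
Q_c = 1800 > K_c = 290, so the reverse reaction proceeds.

in the reverse direction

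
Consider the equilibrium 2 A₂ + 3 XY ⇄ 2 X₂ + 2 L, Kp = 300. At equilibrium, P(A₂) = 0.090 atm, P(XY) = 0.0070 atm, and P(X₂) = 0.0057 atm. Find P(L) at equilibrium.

P(L) = 0.16 atm

At equilibrium, Kp = P(X₂)²·P(L)² / (P(A₂)²·P(XY)³) = 300.
(0.0057)²·(P(L))² / ((0.090)²·(0.0070)³) = 300
P(L)² = 0.0257 ⇒ P(L) = 0.16 atm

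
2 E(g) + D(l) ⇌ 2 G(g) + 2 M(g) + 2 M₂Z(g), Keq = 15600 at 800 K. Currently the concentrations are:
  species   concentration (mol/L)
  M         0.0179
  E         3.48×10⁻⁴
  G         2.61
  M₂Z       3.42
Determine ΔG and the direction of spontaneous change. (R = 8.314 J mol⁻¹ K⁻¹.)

ΔG = 17.3 kJ/mol; the forward reaction is non-spontaneous

(D is a pure liquid — omitted from Q.)
Q = [G]²·[M]²·[M₂Z]² / [E]² = (2.61)²·(0.0179)²·(3.42)² / (3.48×10⁻⁴)² = 2.11×10⁵
ΔG = RT ln(Q/Keq) = (8.314 J mol⁻¹ K⁻¹)(800 K) × ln(2.11×10⁵/15600)
   = (6.651 kJ/mol)(2.605) = 17.3 kJ/mol
ΔG > 0, so the forward reaction is non-spontaneous (proceeds in reverse).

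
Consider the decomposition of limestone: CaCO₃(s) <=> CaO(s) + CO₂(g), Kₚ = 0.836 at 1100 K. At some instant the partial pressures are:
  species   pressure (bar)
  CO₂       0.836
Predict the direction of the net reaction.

(CaCO₃, CaO are pure solids — omitted from Qₚ.)
Qₚ = P(CO₂) = 0.836
Qₚ = 0.836 = Kₚ, so the system is already at equilibrium.

no net change (already at equilibrium)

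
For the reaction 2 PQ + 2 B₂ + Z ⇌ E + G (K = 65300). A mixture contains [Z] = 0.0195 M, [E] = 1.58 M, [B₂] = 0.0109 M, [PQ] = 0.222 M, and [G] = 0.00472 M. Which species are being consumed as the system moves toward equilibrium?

none (at equilibrium)

Q = [E]·[G] / ([PQ]²·[B₂]²·[Z]) = (1.58)·(0.00472) / ((0.222)²·(0.0109)²·(0.0195)) = 65300
Q = 65300 = K; the system is at equilibrium.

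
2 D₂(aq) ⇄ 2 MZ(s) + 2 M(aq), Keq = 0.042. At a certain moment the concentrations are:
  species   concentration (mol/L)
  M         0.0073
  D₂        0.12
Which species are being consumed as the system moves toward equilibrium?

(MZ is a pure solid — omitted from Q.)
Q = [M]² / [D₂]² = (0.0073)² / (0.12)² = 0.0037
Q = 0.0037 < Keq = 0.042: net forward reaction.

D₂ (reactants)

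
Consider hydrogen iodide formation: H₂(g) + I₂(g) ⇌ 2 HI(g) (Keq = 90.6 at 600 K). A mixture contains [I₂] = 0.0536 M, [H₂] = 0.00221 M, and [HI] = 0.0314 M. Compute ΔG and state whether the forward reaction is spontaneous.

Q = [HI]² / ([H₂]·[I₂]) = (0.0314)² / ((0.00221)·(0.0536)) = 8.32
ΔG = RT ln(Q/Keq) = (8.314 J mol⁻¹ K⁻¹)(600 K) × ln(8.32/90.6)
   = (4.988 kJ/mol)(-2.388) = -11.9 kJ/mol
ΔG < 0, so the forward reaction is spontaneous (proceeds forward).

ΔG = -11.9 kJ/mol; the forward reaction is spontaneous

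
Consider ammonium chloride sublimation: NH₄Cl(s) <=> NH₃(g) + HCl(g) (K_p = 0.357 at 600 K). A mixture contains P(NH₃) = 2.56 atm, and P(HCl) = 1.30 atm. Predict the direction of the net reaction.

(NH₄Cl is a pure solid — omitted from Q_p.)
Q_p = P(NH₃)·P(HCl) = (2.56)·(1.30) = 3.33
Q_p = 3.33 > K_p = 0.357, so the reverse reaction proceeds.

reverse (toward reactants)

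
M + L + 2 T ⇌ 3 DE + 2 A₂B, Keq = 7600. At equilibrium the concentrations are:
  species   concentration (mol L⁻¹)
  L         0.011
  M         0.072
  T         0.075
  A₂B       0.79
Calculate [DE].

[DE] = 0.38 mol L⁻¹

At equilibrium, Keq = [DE]³·[A₂B]² / ([M]·[L]·[T]²) = 7600.
([DE])³·(0.79)² / ((0.072)·(0.011)·(0.075)²) = 7600
[DE]³ = 0.0543 ⇒ [DE] = 0.38 mol L⁻¹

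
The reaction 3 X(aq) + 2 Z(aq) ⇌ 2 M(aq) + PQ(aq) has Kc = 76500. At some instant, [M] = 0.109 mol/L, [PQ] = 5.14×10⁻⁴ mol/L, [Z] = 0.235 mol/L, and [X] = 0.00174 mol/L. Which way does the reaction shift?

Qc = [M]²·[PQ] / ([X]³·[Z]²) = (0.109)²·(5.14×10⁻⁴) / ((0.00174)³·(0.235)²) = 21000
Qc = 21000 < Kc = 76500, so the forward reaction proceeds.

toward products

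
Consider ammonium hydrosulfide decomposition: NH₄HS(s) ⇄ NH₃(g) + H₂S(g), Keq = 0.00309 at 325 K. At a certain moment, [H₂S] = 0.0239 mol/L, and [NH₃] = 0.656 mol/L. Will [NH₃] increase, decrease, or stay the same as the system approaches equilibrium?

decrease

(NH₄HS is a pure solid — omitted from Q.)
Q = [NH₃]·[H₂S] = (0.656)·(0.0239) = 0.0157
Q = 0.0157 > Keq = 0.00309: net reverse reaction.
NH₃ is a product, so it decreases.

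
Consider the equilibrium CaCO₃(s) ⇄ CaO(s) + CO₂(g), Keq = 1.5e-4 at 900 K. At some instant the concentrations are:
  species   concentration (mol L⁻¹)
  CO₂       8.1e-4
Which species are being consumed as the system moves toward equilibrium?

CaO, CO₂ (products)

(CaCO₃, CaO are pure solids — omitted from Q.)
Q = [CO₂] = 8.1e-4
Q = 8.1e-4 > Keq = 1.5e-4: net reverse reaction.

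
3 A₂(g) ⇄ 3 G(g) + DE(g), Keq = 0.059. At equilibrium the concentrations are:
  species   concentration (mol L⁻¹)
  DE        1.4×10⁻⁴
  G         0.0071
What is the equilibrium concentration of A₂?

[A₂] = 9.5×10⁻⁴ mol L⁻¹

At equilibrium, Keq = [G]³·[DE] / [A₂]³ = 0.059.
(0.0071)³·(1.4×10⁻⁴) / ([A₂])³ = 0.059
[A₂]³ = 8.49×10⁻¹⁰ ⇒ [A₂] = 9.5×10⁻⁴ mol L⁻¹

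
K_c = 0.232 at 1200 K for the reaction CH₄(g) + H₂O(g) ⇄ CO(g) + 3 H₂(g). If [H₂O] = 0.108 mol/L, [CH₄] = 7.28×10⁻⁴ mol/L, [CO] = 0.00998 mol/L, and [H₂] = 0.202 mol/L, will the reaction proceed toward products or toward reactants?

reverse (toward reactants)

Q_c = [CO]·[H₂]³ / ([CH₄]·[H₂O]) = (0.00998)·(0.202)³ / ((7.28×10⁻⁴)·(0.108)) = 1.05
Q_c = 1.05 > K_c = 0.232, so the reverse reaction proceeds.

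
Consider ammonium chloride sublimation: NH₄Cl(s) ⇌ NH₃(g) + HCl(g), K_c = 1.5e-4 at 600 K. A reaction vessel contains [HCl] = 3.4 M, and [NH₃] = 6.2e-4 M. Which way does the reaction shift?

toward reactants

(NH₄Cl is a pure solid — omitted from Q_c.)
Q_c = [NH₃]·[HCl] = (6.2e-4)·(3.4) = 0.0021
Q_c = 0.0021 > K_c = 1.5e-4, so the reverse reaction proceeds.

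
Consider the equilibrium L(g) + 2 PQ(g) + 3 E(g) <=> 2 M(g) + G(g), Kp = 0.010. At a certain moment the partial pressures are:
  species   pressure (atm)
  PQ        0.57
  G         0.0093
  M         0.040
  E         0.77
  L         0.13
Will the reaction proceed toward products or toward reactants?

toward products

Qp = P(M)²·P(G) / (P(L)·P(PQ)²·P(E)³) = (0.040)²·(0.0093) / ((0.13)·(0.57)²·(0.77)³) = 7.7×10⁻⁴
Qp = 7.7×10⁻⁴ < Kp = 0.010, so the forward reaction proceeds.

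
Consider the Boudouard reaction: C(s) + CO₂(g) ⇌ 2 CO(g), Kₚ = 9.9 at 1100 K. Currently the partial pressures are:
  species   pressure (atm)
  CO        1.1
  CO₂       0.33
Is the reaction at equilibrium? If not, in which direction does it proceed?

(C is a pure solid — omitted from Qₚ.)
Qₚ = P(CO)² / P(CO₂) = (1.1)² / (0.33) = 3.7
Qₚ = 3.7 < Kₚ = 9.9, so the forward reaction proceeds.

toward products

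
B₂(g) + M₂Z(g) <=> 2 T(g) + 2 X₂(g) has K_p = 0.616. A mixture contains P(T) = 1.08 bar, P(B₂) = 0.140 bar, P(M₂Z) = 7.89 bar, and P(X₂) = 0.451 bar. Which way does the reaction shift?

in the forward direction

Q_p = P(T)²·P(X₂)² / (P(B₂)·P(M₂Z)) = (1.08)²·(0.451)² / ((0.140)·(7.89)) = 0.215
Q_p = 0.215 < K_p = 0.616, so the forward reaction proceeds.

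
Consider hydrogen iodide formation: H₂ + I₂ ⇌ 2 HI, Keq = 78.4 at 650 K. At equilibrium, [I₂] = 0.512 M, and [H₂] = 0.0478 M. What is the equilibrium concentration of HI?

[HI] = 1.39 M

At equilibrium, Keq = [HI]² / ([H₂]·[I₂]) = 78.4.
([HI])² / ((0.0478)·(0.512)) = 78.4
[HI]² = 1.92 ⇒ [HI] = 1.39 M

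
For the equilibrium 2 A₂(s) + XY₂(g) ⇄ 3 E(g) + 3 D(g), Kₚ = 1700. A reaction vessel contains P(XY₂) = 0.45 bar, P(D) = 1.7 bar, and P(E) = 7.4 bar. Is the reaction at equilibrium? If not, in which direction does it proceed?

(A₂ is a pure solid — omitted from Qₚ.)
Qₚ = P(E)³·P(D)³ / P(XY₂) = (7.4)³·(1.7)³ / (0.45) = 4400
Qₚ = 4400 > Kₚ = 1700, so the reverse reaction proceeds.

reverse (toward reactants)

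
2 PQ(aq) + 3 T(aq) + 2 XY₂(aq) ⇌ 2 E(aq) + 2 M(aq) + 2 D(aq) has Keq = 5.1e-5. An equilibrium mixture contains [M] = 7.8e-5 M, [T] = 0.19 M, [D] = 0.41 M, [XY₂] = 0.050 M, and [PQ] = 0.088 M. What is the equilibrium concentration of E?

[E] = 0.081 M

At equilibrium, Keq = [E]²·[M]²·[D]² / ([PQ]²·[T]³·[XY₂]²) = 5.1e-5.
([E])²·(7.8e-5)²·(0.41)² / ((0.088)²·(0.19)³·(0.050)²) = 5.1e-5
[E]² = 0.00662 ⇒ [E] = 0.081 M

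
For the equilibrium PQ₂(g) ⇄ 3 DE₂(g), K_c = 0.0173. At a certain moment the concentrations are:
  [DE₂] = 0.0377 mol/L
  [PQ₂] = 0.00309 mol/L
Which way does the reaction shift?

Q_c = [DE₂]³ / [PQ₂] = (0.0377)³ / (0.00309) = 0.0173
Q_c = 0.0173 = K_c, so the system is already at equilibrium.

at equilibrium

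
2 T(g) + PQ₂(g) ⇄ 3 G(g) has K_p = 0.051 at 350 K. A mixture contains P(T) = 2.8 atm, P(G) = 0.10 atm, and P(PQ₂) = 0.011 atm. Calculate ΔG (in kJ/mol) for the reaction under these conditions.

ΔG = -4.31 kJ/mol

Q_p = P(G)³ / (P(T)²·P(PQ₂)) = (0.10)³ / ((2.8)²·(0.011)) = 0.0116
ΔG = RT ln(Q_p/K_p) = (8.314 J mol⁻¹ K⁻¹)(350 K) × ln(0.0116/0.051)
   = (2.910 kJ/mol)(-1.481) = -4.31 kJ/mol
ΔG < 0, so the forward reaction is spontaneous (proceeds forward).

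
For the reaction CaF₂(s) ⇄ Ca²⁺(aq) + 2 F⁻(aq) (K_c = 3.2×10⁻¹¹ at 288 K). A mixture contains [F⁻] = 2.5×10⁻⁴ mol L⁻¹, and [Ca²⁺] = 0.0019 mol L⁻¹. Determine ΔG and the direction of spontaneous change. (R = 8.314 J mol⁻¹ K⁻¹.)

ΔG = 3.14 kJ/mol; the forward reaction is non-spontaneous

(CaF₂ is a pure solid — omitted from Q_c.)
Q_c = [Ca²⁺]·[F⁻]² = (0.0019)·(2.5×10⁻⁴)² = 1.19×10⁻¹⁰
ΔG = RT ln(Q_c/K_c) = (8.314 J mol⁻¹ K⁻¹)(288 K) × ln(1.19×10⁻¹⁰/3.2×10⁻¹¹)
   = (2.394 kJ/mol)(1.313) = 3.14 kJ/mol
ΔG > 0, so the forward reaction is non-spontaneous (proceeds in reverse).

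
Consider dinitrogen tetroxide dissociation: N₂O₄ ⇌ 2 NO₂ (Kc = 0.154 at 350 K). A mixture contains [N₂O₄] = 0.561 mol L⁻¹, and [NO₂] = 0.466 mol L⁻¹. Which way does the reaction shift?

Qc = [NO₂]² / [N₂O₄] = (0.466)² / (0.561) = 0.387
Qc = 0.387 > Kc = 0.154, so the reverse reaction proceeds.

toward reactants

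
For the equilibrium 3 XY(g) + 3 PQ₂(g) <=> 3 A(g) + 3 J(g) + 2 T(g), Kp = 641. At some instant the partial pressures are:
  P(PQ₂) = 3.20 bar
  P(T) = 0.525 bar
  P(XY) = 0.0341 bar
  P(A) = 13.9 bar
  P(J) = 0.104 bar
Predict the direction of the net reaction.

Qp = P(A)³·P(J)³·P(T)² / (P(XY)³·P(PQ₂)³) = (13.9)³·(0.104)³·(0.525)² / ((0.0341)³·(3.20)³) = 641
Qp = 641 = Kp, so the system is already at equilibrium.

no net change (already at equilibrium)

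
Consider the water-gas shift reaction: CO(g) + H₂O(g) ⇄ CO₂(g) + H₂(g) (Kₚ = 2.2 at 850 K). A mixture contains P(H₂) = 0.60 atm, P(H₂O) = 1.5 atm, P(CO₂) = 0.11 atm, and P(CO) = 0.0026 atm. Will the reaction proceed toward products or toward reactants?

to the left

Qₚ = P(CO₂)·P(H₂) / (P(CO)·P(H₂O)) = (0.11)·(0.60) / ((0.0026)·(1.5)) = 17
Qₚ = 17 > Kₚ = 2.2, so the reverse reaction proceeds.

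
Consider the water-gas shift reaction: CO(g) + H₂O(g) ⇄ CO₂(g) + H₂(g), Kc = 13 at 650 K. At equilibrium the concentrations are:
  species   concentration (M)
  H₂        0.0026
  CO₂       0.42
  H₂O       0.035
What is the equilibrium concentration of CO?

At equilibrium, Kc = [CO₂]·[H₂] / ([CO]·[H₂O]) = 13.
(0.42)·(0.0026) / (([CO])·(0.035)) = 13
[CO] = 0.00240 = 0.0024 M

[CO] = 0.0024 M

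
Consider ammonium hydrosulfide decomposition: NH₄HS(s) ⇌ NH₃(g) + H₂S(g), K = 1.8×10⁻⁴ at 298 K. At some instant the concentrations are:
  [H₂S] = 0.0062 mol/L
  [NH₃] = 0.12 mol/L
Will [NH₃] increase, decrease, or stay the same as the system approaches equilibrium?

decrease

(NH₄HS is a pure solid — omitted from Q.)
Q = [NH₃]·[H₂S] = (0.12)·(0.0062) = 7.4×10⁻⁴
Q = 7.4×10⁻⁴ > K = 1.8×10⁻⁴: net reverse reaction.
NH₃ is a product, so it decreases.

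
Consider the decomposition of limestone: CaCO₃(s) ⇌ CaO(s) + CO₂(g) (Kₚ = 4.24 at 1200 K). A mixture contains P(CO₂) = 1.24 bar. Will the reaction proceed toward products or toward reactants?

(CaCO₃, CaO are pure solids — omitted from Qₚ.)
Qₚ = P(CO₂) = 1.24
Qₚ = 1.24 < Kₚ = 4.24, so the forward reaction proceeds.

in the forward direction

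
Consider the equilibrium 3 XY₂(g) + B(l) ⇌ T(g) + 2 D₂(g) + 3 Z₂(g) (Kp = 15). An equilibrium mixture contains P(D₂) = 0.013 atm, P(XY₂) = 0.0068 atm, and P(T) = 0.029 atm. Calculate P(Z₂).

(B is a pure liquid — omitted from Kp.)
At equilibrium, Kp = P(T)·P(D₂)²·P(Z₂)³ / P(XY₂)³ = 15.
(0.029)·(0.013)²·(P(Z₂))³ / (0.0068)³ = 15
P(Z₂)³ = 0.962 ⇒ P(Z₂) = 0.99 atm

P(Z₂) = 0.99 atm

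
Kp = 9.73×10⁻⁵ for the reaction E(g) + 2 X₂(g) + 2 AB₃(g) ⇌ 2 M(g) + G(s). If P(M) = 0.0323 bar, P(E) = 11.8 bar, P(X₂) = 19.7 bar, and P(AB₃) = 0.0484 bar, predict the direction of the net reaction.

(G is a pure solid — omitted from Qp.)
Qp = P(M)² / (P(E)·P(X₂)²·P(AB₃)²) = (0.0323)² / ((11.8)·(19.7)²·(0.0484)²) = 9.73×10⁻⁵
Qp = 9.73×10⁻⁵ = Kp, so the system is already at equilibrium.

no net change (already at equilibrium)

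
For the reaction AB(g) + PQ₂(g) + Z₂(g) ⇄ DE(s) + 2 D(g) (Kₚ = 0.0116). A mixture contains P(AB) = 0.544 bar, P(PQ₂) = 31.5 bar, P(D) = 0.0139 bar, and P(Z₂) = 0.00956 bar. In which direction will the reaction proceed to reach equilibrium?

forward (toward products)

(DE is a pure solid — omitted from Qₚ.)
Qₚ = P(D)² / (P(AB)·P(PQ₂)·P(Z₂)) = (0.0139)² / ((0.544)·(31.5)·(0.00956)) = 0.00118
Qₚ = 0.00118 < Kₚ = 0.0116, so the forward reaction proceeds.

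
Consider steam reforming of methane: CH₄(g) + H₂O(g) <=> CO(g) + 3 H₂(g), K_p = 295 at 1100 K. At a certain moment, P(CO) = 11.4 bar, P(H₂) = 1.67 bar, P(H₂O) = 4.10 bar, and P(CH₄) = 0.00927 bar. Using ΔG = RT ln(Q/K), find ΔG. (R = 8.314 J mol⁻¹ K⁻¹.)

Q_p = P(CO)·P(H₂)³ / (P(CH₄)·P(H₂O)) = (11.4)·(1.67)³ / ((0.00927)·(4.10)) = 1400
ΔG = RT ln(Q_p/K_p) = (8.314 J mol⁻¹ K⁻¹)(1100 K) × ln(1400/295)
   = (9.145 kJ/mol)(1.557) = 14.2 kJ/mol
ΔG > 0, so the forward reaction is non-spontaneous (proceeds in reverse).

ΔG = 14.2 kJ/mol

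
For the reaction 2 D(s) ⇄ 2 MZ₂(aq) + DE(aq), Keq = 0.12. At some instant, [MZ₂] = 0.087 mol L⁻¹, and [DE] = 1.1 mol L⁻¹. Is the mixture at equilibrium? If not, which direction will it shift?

no; Q < K, reaction proceeds forward

(D is a pure solid — omitted from Q.)
Q = [MZ₂]²·[DE] = (0.087)²·(1.1) = 0.0083
Q = 0.0083 < Keq = 0.12: net forward reaction.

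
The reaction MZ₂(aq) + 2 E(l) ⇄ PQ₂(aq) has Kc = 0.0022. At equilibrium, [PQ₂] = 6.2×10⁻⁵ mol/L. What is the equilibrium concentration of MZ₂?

(E is a pure liquid — omitted from Kc.)
At equilibrium, Kc = [PQ₂] / [MZ₂] = 0.0022.
(6.2×10⁻⁵) / ([MZ₂]) = 0.0022
[MZ₂] = 0.0282 = 0.028 mol/L

[MZ₂] = 0.028 mol/L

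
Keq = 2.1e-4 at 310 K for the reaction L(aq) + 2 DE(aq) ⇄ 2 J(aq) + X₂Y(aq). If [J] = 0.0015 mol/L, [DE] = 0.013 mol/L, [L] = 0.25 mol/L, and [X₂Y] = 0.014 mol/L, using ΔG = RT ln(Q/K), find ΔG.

ΔG = 3.27 kJ/mol

Q = [J]²·[X₂Y] / ([L]·[DE]²) = (0.0015)²·(0.014) / ((0.25)·(0.013)²) = 7.46e-4
ΔG = RT ln(Q/Keq) = (8.314 J mol⁻¹ K⁻¹)(310 K) × ln(7.46e-4/2.1e-4)
   = (2.577 kJ/mol)(1.268) = 3.27 kJ/mol
ΔG > 0, so the forward reaction is non-spontaneous (proceeds in reverse).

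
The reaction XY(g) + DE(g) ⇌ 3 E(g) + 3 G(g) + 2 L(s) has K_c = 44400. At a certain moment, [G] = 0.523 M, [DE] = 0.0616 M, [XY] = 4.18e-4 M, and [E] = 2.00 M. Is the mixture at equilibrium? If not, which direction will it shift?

yes, at equilibrium

(L is a pure solid — omitted from Q_c.)
Q_c = [E]³·[G]³ / ([XY]·[DE]) = (2.00)³·(0.523)³ / ((4.18e-4)·(0.0616)) = 44400
Q_c = 44400 = K_c; the system is at equilibrium.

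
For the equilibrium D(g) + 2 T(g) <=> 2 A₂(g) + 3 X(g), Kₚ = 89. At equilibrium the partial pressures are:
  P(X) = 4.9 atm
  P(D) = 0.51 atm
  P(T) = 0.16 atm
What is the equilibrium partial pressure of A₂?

P(A₂) = 0.099 atm

At equilibrium, Kₚ = P(A₂)²·P(X)³ / (P(D)·P(T)²) = 89.
(P(A₂))²·(4.9)³ / ((0.51)·(0.16)²) = 89
P(A₂)² = 0.00988 ⇒ P(A₂) = 0.099 atm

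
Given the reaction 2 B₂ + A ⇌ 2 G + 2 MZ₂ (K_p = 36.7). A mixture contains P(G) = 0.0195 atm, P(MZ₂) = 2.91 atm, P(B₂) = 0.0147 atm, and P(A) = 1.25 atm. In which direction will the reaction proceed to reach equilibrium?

Q_p = P(G)²·P(MZ₂)² / (P(B₂)²·P(A)) = (0.0195)²·(2.91)² / ((0.0147)²·(1.25)) = 11.9
Q_p = 11.9 < K_p = 36.7, so the forward reaction proceeds.

forward (toward products)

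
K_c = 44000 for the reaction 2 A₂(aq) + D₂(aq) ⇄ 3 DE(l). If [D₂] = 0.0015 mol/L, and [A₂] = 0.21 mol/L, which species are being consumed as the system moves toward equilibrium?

(DE is a pure liquid — omitted from Q_c.)
Q_c = 1 / ([A₂]²·[D₂]) = 1 / ((0.21)²·(0.0015)) = 15000
Q_c = 15000 < K_c = 44000: net forward reaction.

A₂, D₂ (reactants)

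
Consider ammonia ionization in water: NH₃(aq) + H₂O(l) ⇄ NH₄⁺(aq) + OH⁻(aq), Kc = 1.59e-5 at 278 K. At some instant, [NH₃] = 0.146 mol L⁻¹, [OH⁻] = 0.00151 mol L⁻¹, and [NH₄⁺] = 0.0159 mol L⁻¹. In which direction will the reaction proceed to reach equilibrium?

(H₂O is a pure liquid — omitted from Qc.)
Qc = [NH₄⁺]·[OH⁻] / [NH₃] = (0.0159)·(0.00151) / (0.146) = 1.64e-4
Qc = 1.64e-4 > Kc = 1.59e-5, so the reverse reaction proceeds.

reverse (toward reactants)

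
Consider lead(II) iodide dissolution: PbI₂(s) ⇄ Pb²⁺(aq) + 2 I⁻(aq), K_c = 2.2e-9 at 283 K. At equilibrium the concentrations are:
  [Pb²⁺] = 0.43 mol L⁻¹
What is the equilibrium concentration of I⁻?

[I⁻] = 7.2e-5 mol L⁻¹

(PbI₂ is a pure solid — omitted from K_c.)
At equilibrium, K_c = [Pb²⁺]·[I⁻]² = 2.2e-9.
(0.43)·([I⁻])² = 2.2e-9
[I⁻]² = 5.12e-9 ⇒ [I⁻] = 7.2e-5 mol L⁻¹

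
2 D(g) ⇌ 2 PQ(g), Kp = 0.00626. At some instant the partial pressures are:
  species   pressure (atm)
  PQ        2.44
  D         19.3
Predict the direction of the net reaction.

Qp = P(PQ)² / P(D)² = (2.44)² / (19.3)² = 0.0160
Qp = 0.0160 > Kp = 0.00626, so the reverse reaction proceeds.

in the reverse direction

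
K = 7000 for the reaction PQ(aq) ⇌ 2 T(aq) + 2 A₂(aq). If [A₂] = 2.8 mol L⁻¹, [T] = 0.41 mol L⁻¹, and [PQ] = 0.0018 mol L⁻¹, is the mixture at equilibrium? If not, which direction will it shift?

Q = [T]²·[A₂]² / [PQ] = (0.41)²·(2.8)² / (0.0018) = 730
Q = 730 < K = 7000: net forward reaction.

no; Q < K, reaction proceeds forward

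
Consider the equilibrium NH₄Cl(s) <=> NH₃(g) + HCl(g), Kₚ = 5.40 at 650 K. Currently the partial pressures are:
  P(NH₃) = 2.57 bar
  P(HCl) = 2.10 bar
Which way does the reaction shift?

(NH₄Cl is a pure solid — omitted from Qₚ.)
Qₚ = P(NH₃)·P(HCl) = (2.57)·(2.10) = 5.40
Qₚ = 5.40 = Kₚ, so the system is already at equilibrium.

neither direction; the system is at equilibrium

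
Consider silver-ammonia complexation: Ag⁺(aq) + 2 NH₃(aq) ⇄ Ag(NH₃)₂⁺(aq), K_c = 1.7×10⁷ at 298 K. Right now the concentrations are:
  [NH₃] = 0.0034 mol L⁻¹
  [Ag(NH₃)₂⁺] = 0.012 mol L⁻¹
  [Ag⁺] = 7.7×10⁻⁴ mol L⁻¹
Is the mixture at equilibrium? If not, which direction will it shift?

Q_c = [Ag(NH₃)₂⁺] / ([Ag⁺]·[NH₃]²) = (0.012) / ((7.7×10⁻⁴)·(0.0034)²) = 1.3×10⁶
Q_c = 1.3×10⁶ < K_c = 1.7×10⁷: net forward reaction.

no; Q < K, reaction proceeds forward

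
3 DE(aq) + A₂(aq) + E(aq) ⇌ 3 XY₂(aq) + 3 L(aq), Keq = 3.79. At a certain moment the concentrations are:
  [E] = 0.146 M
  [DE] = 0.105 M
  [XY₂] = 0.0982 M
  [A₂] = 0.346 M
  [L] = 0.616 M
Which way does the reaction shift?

Q = [XY₂]³·[L]³ / ([DE]³·[A₂]·[E]) = (0.0982)³·(0.616)³ / ((0.105)³·(0.346)·(0.146)) = 3.79
Q = 3.79 = Keq, so the system is already at equilibrium.

at equilibrium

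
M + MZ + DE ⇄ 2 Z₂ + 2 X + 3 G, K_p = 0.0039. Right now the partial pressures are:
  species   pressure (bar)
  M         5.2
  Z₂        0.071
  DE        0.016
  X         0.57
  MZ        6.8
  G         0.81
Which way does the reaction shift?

to the right

Q_p = P(Z₂)²·P(X)²·P(G)³ / (P(M)·P(MZ)·P(DE)) = (0.071)²·(0.57)²·(0.81)³ / ((5.2)·(6.8)·(0.016)) = 0.0015
Q_p = 0.0015 < K_p = 0.0039, so the forward reaction proceeds.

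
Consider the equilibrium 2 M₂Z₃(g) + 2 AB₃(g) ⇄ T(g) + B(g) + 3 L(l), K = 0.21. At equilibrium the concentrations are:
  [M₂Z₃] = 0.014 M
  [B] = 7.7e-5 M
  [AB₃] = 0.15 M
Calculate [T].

[T] = 0.012 M

(L is a pure liquid — omitted from K.)
At equilibrium, K = [T]·[B] / ([M₂Z₃]²·[AB₃]²) = 0.21.
([T])·(7.7e-5) / ((0.014)²·(0.15)²) = 0.21
[T] = 0.0120 = 0.012 M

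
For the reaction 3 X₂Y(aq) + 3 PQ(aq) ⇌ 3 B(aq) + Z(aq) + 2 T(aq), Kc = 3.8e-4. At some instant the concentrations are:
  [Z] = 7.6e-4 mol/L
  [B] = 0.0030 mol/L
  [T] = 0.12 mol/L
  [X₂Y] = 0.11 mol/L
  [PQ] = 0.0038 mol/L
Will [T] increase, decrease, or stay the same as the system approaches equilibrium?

Qc = [B]³·[Z]·[T]² / ([X₂Y]³·[PQ]³) = (0.0030)³·(7.6e-4)·(0.12)² / ((0.11)³·(0.0038)³) = 0.0040
Qc = 0.0040 > Kc = 3.8e-4: net reverse reaction.
T is a product, so it decreases.

decrease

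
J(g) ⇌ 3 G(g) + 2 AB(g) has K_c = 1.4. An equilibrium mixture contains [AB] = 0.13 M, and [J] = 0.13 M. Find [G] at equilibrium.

At equilibrium, K_c = [G]³·[AB]² / [J] = 1.4.
([G])³·(0.13)² / (0.13) = 1.4
[G]³ = 10.8 ⇒ [G] = 2.2 M

[G] = 2.2 M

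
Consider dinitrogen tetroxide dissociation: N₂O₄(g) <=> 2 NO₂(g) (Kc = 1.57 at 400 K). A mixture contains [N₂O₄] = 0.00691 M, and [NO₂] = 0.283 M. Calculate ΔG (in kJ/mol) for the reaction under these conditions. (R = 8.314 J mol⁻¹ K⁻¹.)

Qc = [NO₂]² / [N₂O₄] = (0.283)² / (0.00691) = 11.6
ΔG = RT ln(Qc/Kc) = (8.314 J mol⁻¹ K⁻¹)(400 K) × ln(11.6/1.57)
   = (3.326 kJ/mol)(2.000) = 6.65 kJ/mol
ΔG > 0, so the forward reaction is non-spontaneous (proceeds in reverse).

ΔG = 6.65 kJ/mol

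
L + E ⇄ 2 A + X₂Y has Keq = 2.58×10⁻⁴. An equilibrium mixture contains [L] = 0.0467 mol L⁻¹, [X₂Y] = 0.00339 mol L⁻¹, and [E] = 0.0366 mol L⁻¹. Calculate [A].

At equilibrium, Keq = [A]²·[X₂Y] / ([L]·[E]) = 2.58×10⁻⁴.
([A])²·(0.00339) / ((0.0467)·(0.0366)) = 2.58×10⁻⁴
[A]² = 1.30×10⁻⁴ ⇒ [A] = 0.0114 mol L⁻¹

[A] = 0.0114 mol L⁻¹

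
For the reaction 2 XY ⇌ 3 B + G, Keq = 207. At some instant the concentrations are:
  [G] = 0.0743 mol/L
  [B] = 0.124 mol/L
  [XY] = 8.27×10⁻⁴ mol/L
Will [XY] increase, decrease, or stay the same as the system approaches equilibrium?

stay the same

Q = [B]³·[G] / [XY]² = (0.124)³·(0.0743) / (8.27×10⁻⁴)² = 207
Q = 207 = Keq; the system is at equilibrium.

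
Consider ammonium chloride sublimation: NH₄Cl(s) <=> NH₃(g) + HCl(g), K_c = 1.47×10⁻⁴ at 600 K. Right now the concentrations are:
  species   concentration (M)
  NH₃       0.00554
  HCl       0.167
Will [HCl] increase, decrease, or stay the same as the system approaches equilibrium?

decrease

(NH₄Cl is a pure solid — omitted from Q_c.)
Q_c = [NH₃]·[HCl] = (0.00554)·(0.167) = 9.25×10⁻⁴
Q_c = 9.25×10⁻⁴ > K_c = 1.47×10⁻⁴: net reverse reaction.
HCl is a product, so it decreases.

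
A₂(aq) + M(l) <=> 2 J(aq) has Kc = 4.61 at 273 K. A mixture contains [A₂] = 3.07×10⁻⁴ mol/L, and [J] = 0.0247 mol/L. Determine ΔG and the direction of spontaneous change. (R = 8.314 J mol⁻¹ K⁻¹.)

(M is a pure liquid — omitted from Qc.)
Qc = [J]² / [A₂] = (0.0247)² / (3.07×10⁻⁴) = 1.99
ΔG = RT ln(Qc/Kc) = (8.314 J mol⁻¹ K⁻¹)(273 K) × ln(1.99/4.61)
   = (2.270 kJ/mol)(-0.8401) = -1.91 kJ/mol
ΔG < 0, so the forward reaction is spontaneous (proceeds forward).

ΔG = -1.91 kJ/mol; the forward reaction is spontaneous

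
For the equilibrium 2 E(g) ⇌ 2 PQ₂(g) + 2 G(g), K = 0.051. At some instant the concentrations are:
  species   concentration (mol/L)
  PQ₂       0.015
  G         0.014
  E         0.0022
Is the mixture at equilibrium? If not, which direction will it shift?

Q = [PQ₂]²·[G]² / [E]² = (0.015)²·(0.014)² / (0.0022)² = 0.0091
Q = 0.0091 < K = 0.051: net forward reaction.

no; Q < K, reaction proceeds forward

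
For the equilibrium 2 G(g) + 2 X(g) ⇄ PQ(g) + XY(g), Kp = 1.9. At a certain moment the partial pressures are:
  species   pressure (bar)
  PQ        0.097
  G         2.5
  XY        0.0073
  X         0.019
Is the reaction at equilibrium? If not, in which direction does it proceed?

to the right

Qp = P(PQ)·P(XY) / (P(G)²·P(X)²) = (0.097)·(0.0073) / ((2.5)²·(0.019)²) = 0.31
Qp = 0.31 < Kp = 1.9, so the forward reaction proceeds.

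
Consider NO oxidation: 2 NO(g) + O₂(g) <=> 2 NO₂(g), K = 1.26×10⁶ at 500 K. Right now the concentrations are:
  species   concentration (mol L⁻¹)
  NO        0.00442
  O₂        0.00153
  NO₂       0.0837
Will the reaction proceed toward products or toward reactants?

to the right

Q = [NO₂]² / ([NO]²·[O₂]) = (0.0837)² / ((0.00442)²·(0.00153)) = 2.34×10⁵
Q = 2.34×10⁵ < K = 1.26×10⁶, so the forward reaction proceeds.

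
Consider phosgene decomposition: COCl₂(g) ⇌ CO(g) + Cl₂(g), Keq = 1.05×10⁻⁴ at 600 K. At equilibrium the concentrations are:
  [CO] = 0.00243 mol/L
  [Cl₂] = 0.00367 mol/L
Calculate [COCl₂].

[COCl₂] = 0.0849 mol/L

At equilibrium, Keq = [CO]·[Cl₂] / [COCl₂] = 1.05×10⁻⁴.
(0.00243)·(0.00367) / ([COCl₂]) = 1.05×10⁻⁴
[COCl₂] = 0.0849 mol/L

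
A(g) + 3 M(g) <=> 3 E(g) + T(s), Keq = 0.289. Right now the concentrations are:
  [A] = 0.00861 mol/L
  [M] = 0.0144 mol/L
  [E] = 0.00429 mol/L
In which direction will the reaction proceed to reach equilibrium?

in the reverse direction

(T is a pure solid — omitted from Q.)
Q = [E]³ / ([A]·[M]³) = (0.00429)³ / ((0.00861)·(0.0144)³) = 3.07
Q = 3.07 > Keq = 0.289, so the reverse reaction proceeds.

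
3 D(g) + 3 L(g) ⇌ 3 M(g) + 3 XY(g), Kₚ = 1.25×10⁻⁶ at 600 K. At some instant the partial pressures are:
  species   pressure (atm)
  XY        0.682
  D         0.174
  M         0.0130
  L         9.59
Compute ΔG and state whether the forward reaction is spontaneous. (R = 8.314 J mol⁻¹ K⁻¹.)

ΔG = -10.6 kJ/mol; the forward reaction is spontaneous

Qₚ = P(M)³·P(XY)³ / (P(D)³·P(L)³) = (0.0130)³·(0.682)³ / ((0.174)³·(9.59)³) = 1.50×10⁻⁷
ΔG = RT ln(Qₚ/Kₚ) = (8.314 J mol⁻¹ K⁻¹)(600 K) × ln(1.50×10⁻⁷/1.25×10⁻⁶)
   = (4.988 kJ/mol)(-2.120) = -10.6 kJ/mol
ΔG < 0, so the forward reaction is spontaneous (proceeds forward).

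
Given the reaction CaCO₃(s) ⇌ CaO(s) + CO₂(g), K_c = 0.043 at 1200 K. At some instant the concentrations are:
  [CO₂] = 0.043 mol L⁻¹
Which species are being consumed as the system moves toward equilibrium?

(CaCO₃, CaO are pure solids — omitted from Q_c.)
Q_c = [CO₂] = 0.043
Q_c = 0.043 = K_c; the system is at equilibrium.

none (at equilibrium)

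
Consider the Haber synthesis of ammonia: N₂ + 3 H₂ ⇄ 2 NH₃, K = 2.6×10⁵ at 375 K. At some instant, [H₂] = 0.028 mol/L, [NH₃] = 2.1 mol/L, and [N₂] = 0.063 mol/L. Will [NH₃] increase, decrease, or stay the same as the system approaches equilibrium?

decrease

Q = [NH₃]² / ([N₂]·[H₂]³) = (2.1)² / ((0.063)·(0.028)³) = 3.2×10⁶
Q = 3.2×10⁶ > K = 2.6×10⁵: net reverse reaction.
NH₃ is a product, so it decreases.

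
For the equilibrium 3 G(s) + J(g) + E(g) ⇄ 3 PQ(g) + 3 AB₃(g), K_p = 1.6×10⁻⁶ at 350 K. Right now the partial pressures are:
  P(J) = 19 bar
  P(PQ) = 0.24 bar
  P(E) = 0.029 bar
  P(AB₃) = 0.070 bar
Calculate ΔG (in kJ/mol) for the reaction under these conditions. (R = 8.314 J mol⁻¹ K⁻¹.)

(G is a pure solid — omitted from Q_p.)
Q_p = P(PQ)³·P(AB₃)³ / (P(J)·P(E)) = (0.24)³·(0.070)³ / ((19)·(0.029)) = 8.61×10⁻⁶
ΔG = RT ln(Q_p/K_p) = (8.314 J mol⁻¹ K⁻¹)(350 K) × ln(8.61×10⁻⁶/1.6×10⁻⁶)
   = (2.910 kJ/mol)(1.683) = 4.90 kJ/mol
ΔG > 0, so the forward reaction is non-spontaneous (proceeds in reverse).

ΔG = 4.90 kJ/mol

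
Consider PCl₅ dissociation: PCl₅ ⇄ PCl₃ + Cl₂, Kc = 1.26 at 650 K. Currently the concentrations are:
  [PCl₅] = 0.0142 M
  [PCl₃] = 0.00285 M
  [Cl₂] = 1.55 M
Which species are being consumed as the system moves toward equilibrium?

PCl₅ (reactants)

Qc = [PCl₃]·[Cl₂] / [PCl₅] = (0.00285)·(1.55) / (0.0142) = 0.311
Qc = 0.311 < Kc = 1.26: net forward reaction.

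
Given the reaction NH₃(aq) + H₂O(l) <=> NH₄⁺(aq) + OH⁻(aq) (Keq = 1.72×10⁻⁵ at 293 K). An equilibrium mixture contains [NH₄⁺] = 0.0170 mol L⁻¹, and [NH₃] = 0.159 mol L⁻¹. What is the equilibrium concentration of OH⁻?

(H₂O is a pure liquid — omitted from Keq.)
At equilibrium, Keq = [NH₄⁺]·[OH⁻] / [NH₃] = 1.72×10⁻⁵.
(0.0170)·([OH⁻]) / (0.159) = 1.72×10⁻⁵
[OH⁻] = 1.61×10⁻⁴ mol L⁻¹

[OH⁻] = 1.61×10⁻⁴ mol L⁻¹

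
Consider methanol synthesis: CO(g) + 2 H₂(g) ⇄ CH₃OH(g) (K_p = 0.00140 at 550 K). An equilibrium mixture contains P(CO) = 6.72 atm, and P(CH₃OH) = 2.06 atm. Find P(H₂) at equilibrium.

P(H₂) = 14.8 atm

At equilibrium, K_p = P(CH₃OH) / (P(CO)·P(H₂)²) = 0.00140.
(2.06) / ((6.72)·(P(H₂))²) = 0.00140
P(H₂)² = 219 ⇒ P(H₂) = 14.8 atm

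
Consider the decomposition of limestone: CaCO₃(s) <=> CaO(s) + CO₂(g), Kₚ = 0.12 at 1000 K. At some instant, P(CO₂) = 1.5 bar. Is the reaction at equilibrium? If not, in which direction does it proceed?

to the left

(CaCO₃, CaO are pure solids — omitted from Qₚ.)
Qₚ = P(CO₂) = 1.5
Qₚ = 1.5 > Kₚ = 0.12, so the reverse reaction proceeds.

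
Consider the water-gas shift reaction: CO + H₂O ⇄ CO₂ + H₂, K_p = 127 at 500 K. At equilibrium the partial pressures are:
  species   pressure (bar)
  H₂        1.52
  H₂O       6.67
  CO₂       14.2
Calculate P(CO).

P(CO) = 0.0255 bar

At equilibrium, K_p = P(CO₂)·P(H₂) / (P(CO)·P(H₂O)) = 127.
(14.2)·(1.52) / ((P(CO))·(6.67)) = 127
P(CO) = 0.0255 bar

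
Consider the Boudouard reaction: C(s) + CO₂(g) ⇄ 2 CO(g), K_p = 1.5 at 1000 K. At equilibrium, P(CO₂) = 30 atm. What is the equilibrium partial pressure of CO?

(C is a pure solid — omitted from K_p.)
At equilibrium, K_p = P(CO)² / P(CO₂) = 1.5.
(P(CO))² / (30) = 1.5
P(CO)² = 45.0 ⇒ P(CO) = 6.7 atm

P(CO) = 6.7 atm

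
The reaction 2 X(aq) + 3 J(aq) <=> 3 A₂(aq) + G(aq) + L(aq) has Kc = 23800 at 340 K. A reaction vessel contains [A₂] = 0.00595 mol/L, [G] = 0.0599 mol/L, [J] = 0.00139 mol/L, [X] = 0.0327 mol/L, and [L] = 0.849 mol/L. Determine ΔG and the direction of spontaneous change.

ΔG = -5.24 kJ/mol; the forward reaction is spontaneous

Qc = [A₂]³·[G]·[L] / ([X]²·[J]³) = (0.00595)³·(0.0599)·(0.849) / ((0.0327)²·(0.00139)³) = 3730
ΔG = RT ln(Qc/Kc) = (8.314 J mol⁻¹ K⁻¹)(340 K) × ln(3730/23800)
   = (2.827 kJ/mol)(-1.853) = -5.24 kJ/mol
ΔG < 0, so the forward reaction is spontaneous (proceeds forward).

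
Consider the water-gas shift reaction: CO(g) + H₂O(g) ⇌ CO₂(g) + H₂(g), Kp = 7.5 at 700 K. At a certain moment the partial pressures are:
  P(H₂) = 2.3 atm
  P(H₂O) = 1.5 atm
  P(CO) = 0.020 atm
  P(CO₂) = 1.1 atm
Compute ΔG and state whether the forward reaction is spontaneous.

Qp = P(CO₂)·P(H₂) / (P(CO)·P(H₂O)) = (1.1)·(2.3) / ((0.020)·(1.5)) = 84.3
ΔG = RT ln(Qp/Kp) = (8.314 J mol⁻¹ K⁻¹)(700 K) × ln(84.3/7.5)
   = (5.820 kJ/mol)(2.419) = 14.1 kJ/mol
ΔG > 0, so the forward reaction is non-spontaneous (proceeds in reverse).

ΔG = 14.1 kJ/mol; the forward reaction is non-spontaneous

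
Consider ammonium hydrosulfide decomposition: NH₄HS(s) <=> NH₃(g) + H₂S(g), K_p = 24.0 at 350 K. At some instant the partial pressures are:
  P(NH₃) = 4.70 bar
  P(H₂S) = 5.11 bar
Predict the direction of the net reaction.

(NH₄HS is a pure solid — omitted from Q_p.)
Q_p = P(NH₃)·P(H₂S) = (4.70)·(5.11) = 24.0
Q_p = 24.0 = K_p, so the system is already at equilibrium.

no net change (already at equilibrium)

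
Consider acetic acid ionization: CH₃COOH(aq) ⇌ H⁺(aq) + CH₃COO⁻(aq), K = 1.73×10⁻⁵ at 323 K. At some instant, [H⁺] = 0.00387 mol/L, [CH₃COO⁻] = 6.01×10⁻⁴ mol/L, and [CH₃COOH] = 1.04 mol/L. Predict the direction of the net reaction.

Q = [H⁺]·[CH₃COO⁻] / [CH₃COOH] = (0.00387)·(6.01×10⁻⁴) / (1.04) = 2.24×10⁻⁶
Q = 2.24×10⁻⁶ < K = 1.73×10⁻⁵, so the forward reaction proceeds.

to the right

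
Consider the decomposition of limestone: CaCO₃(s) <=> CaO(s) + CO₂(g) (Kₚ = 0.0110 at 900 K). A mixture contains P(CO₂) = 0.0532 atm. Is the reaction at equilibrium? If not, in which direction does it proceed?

(CaCO₃, CaO are pure solids — omitted from Qₚ.)
Qₚ = P(CO₂) = 0.0532
Qₚ = 0.0532 > Kₚ = 0.0110, so the reverse reaction proceeds.

to the left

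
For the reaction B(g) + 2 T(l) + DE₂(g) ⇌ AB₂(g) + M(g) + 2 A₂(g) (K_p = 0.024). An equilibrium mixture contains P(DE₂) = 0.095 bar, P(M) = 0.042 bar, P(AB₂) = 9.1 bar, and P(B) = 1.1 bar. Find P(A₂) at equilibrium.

P(A₂) = 0.081 bar

(T is a pure liquid — omitted from K_p.)
At equilibrium, K_p = P(AB₂)·P(M)·P(A₂)² / (P(B)·P(DE₂)) = 0.024.
(9.1)·(0.042)·(P(A₂))² / ((1.1)·(0.095)) = 0.024
P(A₂)² = 0.00656 ⇒ P(A₂) = 0.081 bar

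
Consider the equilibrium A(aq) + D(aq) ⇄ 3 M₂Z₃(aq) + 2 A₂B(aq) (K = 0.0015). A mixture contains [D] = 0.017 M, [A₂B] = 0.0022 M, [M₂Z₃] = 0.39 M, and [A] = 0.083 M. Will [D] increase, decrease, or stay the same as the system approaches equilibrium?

Q = [M₂Z₃]³·[A₂B]² / ([A]·[D]) = (0.39)³·(0.0022)² / ((0.083)·(0.017)) = 2.0×10⁻⁴
Q = 2.0×10⁻⁴ < K = 0.0015: net forward reaction.
D is a reactant, so it decreases.

decrease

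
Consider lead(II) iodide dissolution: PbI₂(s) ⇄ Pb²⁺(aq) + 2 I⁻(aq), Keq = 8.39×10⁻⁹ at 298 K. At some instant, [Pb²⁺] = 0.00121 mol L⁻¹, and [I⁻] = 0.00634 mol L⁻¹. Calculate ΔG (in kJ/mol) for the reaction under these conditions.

(PbI₂ is a pure solid — omitted from Q.)
Q = [Pb²⁺]·[I⁻]² = (0.00121)·(0.00634)² = 4.86×10⁻⁸
ΔG = RT ln(Q/Keq) = (8.314 J mol⁻¹ K⁻¹)(298 K) × ln(4.86×10⁻⁸/8.39×10⁻⁹)
   = (2.478 kJ/mol)(1.757) = 4.35 kJ/mol
ΔG > 0, so the forward reaction is non-spontaneous (proceeds in reverse).

ΔG = 4.35 kJ/mol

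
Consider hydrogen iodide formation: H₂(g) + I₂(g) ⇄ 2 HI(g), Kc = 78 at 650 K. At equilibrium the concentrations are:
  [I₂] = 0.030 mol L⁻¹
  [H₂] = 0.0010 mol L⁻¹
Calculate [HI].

At equilibrium, Kc = [HI]² / ([H₂]·[I₂]) = 78.
([HI])² / ((0.0010)·(0.030)) = 78
[HI]² = 0.00234 ⇒ [HI] = 0.048 mol L⁻¹

[HI] = 0.048 mol L⁻¹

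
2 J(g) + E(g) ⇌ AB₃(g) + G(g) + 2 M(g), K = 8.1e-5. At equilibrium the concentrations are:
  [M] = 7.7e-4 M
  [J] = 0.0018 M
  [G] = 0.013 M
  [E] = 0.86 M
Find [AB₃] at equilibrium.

[AB₃] = 0.029 M

At equilibrium, K = [AB₃]·[G]·[M]² / ([J]²·[E]) = 8.1e-5.
([AB₃])·(0.013)·(7.7e-4)² / ((0.0018)²·(0.86)) = 8.1e-5
[AB₃] = 0.0293 = 0.029 M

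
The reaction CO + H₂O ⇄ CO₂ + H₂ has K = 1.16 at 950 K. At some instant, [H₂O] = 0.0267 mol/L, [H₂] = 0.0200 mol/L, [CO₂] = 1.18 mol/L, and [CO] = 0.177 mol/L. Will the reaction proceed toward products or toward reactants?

toward reactants

Q = [CO₂]·[H₂] / ([CO]·[H₂O]) = (1.18)·(0.0200) / ((0.177)·(0.0267)) = 4.99
Q = 4.99 > K = 1.16, so the reverse reaction proceeds.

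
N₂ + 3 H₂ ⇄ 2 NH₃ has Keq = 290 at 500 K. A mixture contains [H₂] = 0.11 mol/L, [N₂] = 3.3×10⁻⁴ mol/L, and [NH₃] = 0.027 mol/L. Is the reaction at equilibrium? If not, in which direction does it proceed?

Q = [NH₃]² / ([N₂]·[H₂]³) = (0.027)² / ((3.3×10⁻⁴)·(0.11)³) = 1700
Q = 1700 > Keq = 290, so the reverse reaction proceeds.

toward reactants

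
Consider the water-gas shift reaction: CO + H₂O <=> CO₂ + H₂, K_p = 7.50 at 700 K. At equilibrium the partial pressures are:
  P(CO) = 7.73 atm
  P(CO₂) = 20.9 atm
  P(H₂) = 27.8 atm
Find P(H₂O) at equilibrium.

P(H₂O) = 10.0 atm

At equilibrium, K_p = P(CO₂)·P(H₂) / (P(CO)·P(H₂O)) = 7.50.
(20.9)·(27.8) / ((7.73)·(P(H₂O))) = 7.50
P(H₂O) = 10.0 atm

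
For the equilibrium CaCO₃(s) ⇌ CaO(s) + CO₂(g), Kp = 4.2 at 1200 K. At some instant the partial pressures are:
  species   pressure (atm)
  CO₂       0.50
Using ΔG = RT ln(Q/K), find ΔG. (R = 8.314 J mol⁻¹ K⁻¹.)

ΔG = -21.2 kJ/mol

(CaCO₃, CaO are pure solids — omitted from Qp.)
Qp = P(CO₂) = 0.500
ΔG = RT ln(Qp/Kp) = (8.314 J mol⁻¹ K⁻¹)(1200 K) × ln(0.500/4.2)
   = (9.977 kJ/mol)(-2.128) = -21.2 kJ/mol
ΔG < 0, so the forward reaction is spontaneous (proceeds forward).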